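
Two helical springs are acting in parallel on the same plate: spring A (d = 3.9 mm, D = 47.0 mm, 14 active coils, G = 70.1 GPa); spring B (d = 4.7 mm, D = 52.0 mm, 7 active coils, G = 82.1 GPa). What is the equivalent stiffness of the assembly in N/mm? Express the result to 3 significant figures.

k_A = Gd⁴/(8D³N_a) = (70.1×10³)(3.9⁴)/(8·47.0³·14) = 1.3946 N/mm
k_B = Gd⁴/(8D³N_a) = (82.1×10³)(4.7⁴)/(8·52.0³·7) = 5.0879 N/mm
Parallel: k_eq = 1.3946 + 5.0879 = 6.4825 N/mm

6.48 N/mm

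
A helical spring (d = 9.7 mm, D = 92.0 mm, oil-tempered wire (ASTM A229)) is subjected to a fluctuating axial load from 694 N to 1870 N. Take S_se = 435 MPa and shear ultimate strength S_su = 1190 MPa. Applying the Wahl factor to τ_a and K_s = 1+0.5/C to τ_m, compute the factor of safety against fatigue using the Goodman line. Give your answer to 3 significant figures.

1.45

C = D/d = 92.0/9.7 = 9.4845; K_W = (4C−1)/(4C−4)+0.615/C = 1.1532; K_s = 1+0.5/C = 1.0527
F_a = (F_max−F_min)/2 = 588 N; F_m = (F_max+F_min)/2 = 1282 N
τ_a = K_W·8F_aD/(πd³) = 1.1532 × 150.94 = 174.06 MPa
τ_m = K_s·8F_mD/(πd³) = 1.0527 × 329.08 = 346.43 MPa
Goodman: 1/n_f = τ_a/S_se + τ_m/S_su = 174.06/435 + 346.43/1190 = 0.40015 + 0.29112 = 0.69126
n_f = 1/0.69126 = 1.447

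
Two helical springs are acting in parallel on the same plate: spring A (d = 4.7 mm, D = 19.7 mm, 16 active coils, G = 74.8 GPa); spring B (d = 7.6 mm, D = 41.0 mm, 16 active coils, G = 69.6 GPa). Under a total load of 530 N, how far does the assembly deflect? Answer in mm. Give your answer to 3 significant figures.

8.33 mm

k_A = Gd⁴/(8D³N_a) = (74.8×10³)(4.7⁴)/(8·19.7³·16) = 37.298 N/mm
k_B = Gd⁴/(8D³N_a) = (69.6×10³)(7.6⁴)/(8·41.0³·16) = 26.321 N/mm
Parallel: k_eq = 37.298 + 26.321 = 63.619 N/mm
δ = F/k_eq = 530/63.619 = 8.3309 mm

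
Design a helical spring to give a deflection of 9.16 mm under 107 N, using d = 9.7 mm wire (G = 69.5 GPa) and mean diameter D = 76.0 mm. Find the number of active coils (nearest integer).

15

Required rate k = F/δ = 107/9.16 = 11.681 N/mm
N_a = Gd⁴/(8D³k) = (69.5×10³ × 9.7⁴)/(8 × 76.0³ × 11.681)
    = 6.15279e+08 / 4.10222e+07 = 15 → 15 coils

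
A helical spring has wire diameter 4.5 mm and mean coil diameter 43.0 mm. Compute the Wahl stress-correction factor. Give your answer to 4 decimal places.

C = D/d = 43.0/4.5 = 9.5556
K_W = (4C−1)/(4C−4) + 0.615/C = 37.222/34.222 + 0.0644 = 1.1520

1.1520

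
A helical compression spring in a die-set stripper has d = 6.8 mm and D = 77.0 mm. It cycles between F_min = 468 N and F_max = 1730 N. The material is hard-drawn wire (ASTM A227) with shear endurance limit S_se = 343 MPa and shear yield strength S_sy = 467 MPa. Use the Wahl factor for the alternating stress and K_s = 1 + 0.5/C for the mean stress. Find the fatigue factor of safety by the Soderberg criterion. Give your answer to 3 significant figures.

C = D/d = 77.0/6.8 = 11.3235; K_W = (4C−1)/(4C−4)+0.615/C = 1.1270; K_s = 1+0.5/C = 1.0442
F_a = (F_max−F_min)/2 = 631 N; F_m = (F_max+F_min)/2 = 1099 N
τ_a = K_W·8F_aD/(πd³) = 1.1270 × 393.49 = 443.45 MPa
τ_m = K_s·8F_mD/(πd³) = 1.0442 × 685.33 = 715.59 MPa
Soderberg: 1/n_f = τ_a/S_se + τ_m/S_sy = 443.45/343 + 715.59/467 = 1.29285 + 1.53232 = 2.8252
n_f = 1/2.8252 = 0.354

0.354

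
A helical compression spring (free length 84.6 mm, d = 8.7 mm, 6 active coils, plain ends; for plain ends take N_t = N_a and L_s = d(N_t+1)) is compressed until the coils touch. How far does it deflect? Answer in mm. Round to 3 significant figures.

N_t = 6; L_s = 8.7·7 = 60.9 mm
δ_solid = L₀ − L_s = 84.6 − 60.9 = 23.7 mm

23.7 mm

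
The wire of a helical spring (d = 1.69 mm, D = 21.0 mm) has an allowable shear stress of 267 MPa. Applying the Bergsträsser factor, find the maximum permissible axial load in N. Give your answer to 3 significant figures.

21.8 N

C = D/d = 21.0/1.69 = 12.4260
K_B = (4C+2)/(4C−3) = 51.704/46.704 = 1.1071
τ_max = K·8FD/(πd³) → F_max = τ_allow·πd³/(8DK)
F_max = 267·π·1.69³/(8·21.0·1.1071) = 4048.8/185.99 = 21.769 N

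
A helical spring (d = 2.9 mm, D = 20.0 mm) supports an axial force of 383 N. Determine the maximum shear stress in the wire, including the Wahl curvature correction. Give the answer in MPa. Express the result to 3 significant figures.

Spring index C = D/d = 20.0/2.9 = 6.8966
K_W = (4C−1)/(4C−4) + 0.615/C = 26.586/23.586 + 0.0892 = 1.2164
τ₀ = 8FD/(πd³) = 8·383·20.0/(π·2.9³) = 61280/76.62 = 799.79 MPa
τ_max = K·τ₀ = 1.2164 × 799.79 = 972.84 MPa

973 MPa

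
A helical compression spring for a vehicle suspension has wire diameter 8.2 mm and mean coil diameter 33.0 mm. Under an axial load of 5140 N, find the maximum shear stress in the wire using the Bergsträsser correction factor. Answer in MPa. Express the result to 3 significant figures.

1080 MPa

Spring index C = D/d = 33.0/8.2 = 4.0244
K_B = (4C+2)/(4C−3) = 18.098/13.098 = 1.3818
τ₀ = 8FD/(πd³) = 8·5140·33.0/(π·8.2³) = 1.35696e+06/1732.2 = 783.39 MPa
τ_max = K·τ₀ = 1.3818 × 783.39 = 1082.4 MPa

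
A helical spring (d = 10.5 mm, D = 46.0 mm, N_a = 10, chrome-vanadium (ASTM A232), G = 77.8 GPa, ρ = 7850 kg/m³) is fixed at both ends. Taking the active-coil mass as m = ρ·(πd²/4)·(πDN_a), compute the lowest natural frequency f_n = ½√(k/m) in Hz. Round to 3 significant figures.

k = Gd⁴/(8D³N_a) = (77.8×10³)(10.5⁴)/(8·46.0³·10) = 121.44 N/mm = 1.2144e+05 N/m
Wire length L = πDN_a = π·46.0·10 = 1445.1 mm
m = ρ·(πd²/4)·L = 7850 × 86.59×10⁻⁶ m² × 1.4451 m = 0.9823 kg
f_n = ½√(k/m) = 0.5·√(1.2144e+05/0.9823) = 0.5·√(1.2363e+05) = 175.81 Hz

176 Hz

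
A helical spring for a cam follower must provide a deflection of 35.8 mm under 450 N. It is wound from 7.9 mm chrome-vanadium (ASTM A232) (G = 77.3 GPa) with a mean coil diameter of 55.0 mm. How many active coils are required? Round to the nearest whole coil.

Required rate k = F/δ = 450/35.8 = 12.57 N/mm
N_a = Gd⁴/(8D³k) = (77.3×10³ × 7.9⁴)/(8 × 55.0³ × 12.57)
    = 3.01084e+08 / 1.67304e+07 = 18 → 18 coils

18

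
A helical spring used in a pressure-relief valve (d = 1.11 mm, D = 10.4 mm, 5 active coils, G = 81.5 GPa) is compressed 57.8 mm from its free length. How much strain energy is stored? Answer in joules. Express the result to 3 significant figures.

4.59 J

k = Gd⁴/(8D³N_a) = (81.5×10³)(1.11⁴)/(8·10.4³·5) = 2.7497 N/mm
U = ½kδ² = 0.5 × 2.7497 × 57.8² = 4593.2 N·mm = 4.5932 J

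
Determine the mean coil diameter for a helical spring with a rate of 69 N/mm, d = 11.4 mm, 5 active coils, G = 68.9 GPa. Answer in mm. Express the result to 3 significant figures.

75.0 mm

D = (Gd⁴/(8N_a·k))^(1/3) = (68.9×10³·11.4⁴/(8·5·69))^(1/3)
  = (421628)^(1/3) = 74.9854 mm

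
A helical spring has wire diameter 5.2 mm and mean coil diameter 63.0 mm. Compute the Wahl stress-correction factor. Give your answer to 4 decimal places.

1.1182

C = D/d = 63.0/5.2 = 12.1154
K_W = (4C−1)/(4C−4) + 0.615/C = 47.462/44.462 + 0.0508 = 1.1182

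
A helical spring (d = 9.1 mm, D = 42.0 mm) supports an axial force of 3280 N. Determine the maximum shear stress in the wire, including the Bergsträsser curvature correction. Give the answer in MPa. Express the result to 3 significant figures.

Spring index C = D/d = 42.0/9.1 = 4.6154
K_B = (4C+2)/(4C−3) = 20.462/15.462 = 1.3234
τ₀ = 8FD/(πd³) = 8·3280·42.0/(π·9.1³) = 1.10208e+06/2367.4 = 465.52 MPa
τ_max = K·τ₀ = 1.3234 × 465.52 = 616.06 MPa

616 MPa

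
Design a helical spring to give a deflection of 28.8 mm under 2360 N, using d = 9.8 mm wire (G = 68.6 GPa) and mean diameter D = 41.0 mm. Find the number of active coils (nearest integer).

Required rate k = F/δ = 2360/28.8 = 81.944 N/mm
N_a = Gd⁴/(8D³k) = (68.6×10³ × 9.8⁴)/(8 × 41.0³ × 81.944)
    = 6.32745e+08 / 4.51815e+07 = 14 → 14 coils

14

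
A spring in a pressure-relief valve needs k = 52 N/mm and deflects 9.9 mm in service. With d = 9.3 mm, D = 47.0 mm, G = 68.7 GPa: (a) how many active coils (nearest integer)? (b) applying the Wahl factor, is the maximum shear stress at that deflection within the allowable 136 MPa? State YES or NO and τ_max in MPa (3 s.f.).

N_a = Gd⁴/(8D³k) = (68.7×10³)(9.3⁴)/(8·47.0³·52) = 11.9 → N_a = 12
Actual rate k = Gd⁴/(8D³·12) = 51.561 N/mm
Working load F = kδ = 51.561·9.9 = 510.46 N
C = 47.0/9.3 = 5.0538; K_W = (4C−1)/(4C−4)+0.615/C = 1.3067
τ_max = K_W·8FD/(πd³) = 1.3067·75.954 = 99.249 MPa
τ_max ≤ 136 MPa → acceptable

(a) 12 coils; (b) YES, τ_max = 99.2 MPa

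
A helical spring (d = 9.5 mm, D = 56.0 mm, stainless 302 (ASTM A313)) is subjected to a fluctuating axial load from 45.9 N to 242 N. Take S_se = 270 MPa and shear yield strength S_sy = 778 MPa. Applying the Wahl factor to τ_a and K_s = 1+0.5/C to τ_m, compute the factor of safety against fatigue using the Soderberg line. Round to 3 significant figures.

9.15

C = D/d = 56.0/9.5 = 5.8947; K_W = (4C−1)/(4C−4)+0.615/C = 1.2576; K_s = 1+0.5/C = 1.0848
F_a = (F_max−F_min)/2 = 98.05 N; F_m = (F_max+F_min)/2 = 143.95 N
τ_a = K_W·8F_aD/(πd³) = 1.2576 × 16.308 = 20.508 MPa
τ_m = K_s·8F_mD/(πd³) = 1.0848 × 23.942 = 25.973 MPa
Soderberg: 1/n_f = τ_a/S_se + τ_m/S_sy = 20.508/270 + 25.973/778 = 0.07596 + 0.03338 = 0.10934
n_f = 1/0.10934 = 9.146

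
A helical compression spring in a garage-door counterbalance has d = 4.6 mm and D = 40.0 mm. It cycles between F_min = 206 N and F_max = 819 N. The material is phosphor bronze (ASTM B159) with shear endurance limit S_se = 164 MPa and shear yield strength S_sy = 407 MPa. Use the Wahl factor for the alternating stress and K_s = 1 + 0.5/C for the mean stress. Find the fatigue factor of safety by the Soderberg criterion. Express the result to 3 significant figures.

C = D/d = 40.0/4.6 = 8.6957; K_W = (4C−1)/(4C−4)+0.615/C = 1.1682; K_s = 1+0.5/C = 1.0575
F_a = (F_max−F_min)/2 = 306.5 N; F_m = (F_max+F_min)/2 = 512.5 N
τ_a = K_W·8F_aD/(πd³) = 1.1682 × 320.74 = 374.69 MPa
τ_m = K_s·8F_mD/(πd³) = 1.0575 × 536.32 = 567.15 MPa
Soderberg: 1/n_f = τ_a/S_se + τ_m/S_sy = 374.69/164 + 567.15/407 = 2.28467 + 1.39350 = 3.6782
n_f = 1/3.6782 = 0.2719

0.272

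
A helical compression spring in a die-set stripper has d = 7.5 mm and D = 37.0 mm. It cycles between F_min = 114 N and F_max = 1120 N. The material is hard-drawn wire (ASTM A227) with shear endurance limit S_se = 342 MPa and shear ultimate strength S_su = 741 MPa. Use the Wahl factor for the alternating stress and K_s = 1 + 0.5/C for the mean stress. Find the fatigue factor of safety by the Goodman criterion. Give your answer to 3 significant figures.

1.57

C = D/d = 37.0/7.5 = 4.9333; K_W = (4C−1)/(4C−4)+0.615/C = 1.3153; K_s = 1+0.5/C = 1.1014
F_a = (F_max−F_min)/2 = 503 N; F_m = (F_max+F_min)/2 = 617 N
τ_a = K_W·8F_aD/(πd³) = 1.3153 × 112.34 = 147.76 MPa
τ_m = K_s·8F_mD/(πd³) = 1.1014 × 137.8 = 151.76 MPa
Goodman: 1/n_f = τ_a/S_se + τ_m/S_su = 147.76/342 + 151.76/741 = 0.43205 + 0.20481 = 0.63686
n_f = 1/0.63686 = 1.57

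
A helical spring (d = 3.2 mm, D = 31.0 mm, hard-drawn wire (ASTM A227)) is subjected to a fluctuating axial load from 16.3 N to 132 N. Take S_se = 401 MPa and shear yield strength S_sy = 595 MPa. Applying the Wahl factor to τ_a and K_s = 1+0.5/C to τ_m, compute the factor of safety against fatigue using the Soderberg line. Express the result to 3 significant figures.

C = D/d = 31.0/3.2 = 9.6875; K_W = (4C−1)/(4C−4)+0.615/C = 1.1498; K_s = 1+0.5/C = 1.0516
F_a = (F_max−F_min)/2 = 57.85 N; F_m = (F_max+F_min)/2 = 74.15 N
τ_a = K_W·8F_aD/(πd³) = 1.1498 × 139.37 = 160.24 MPa
τ_m = K_s·8F_mD/(πd³) = 1.0516 × 178.63 = 187.85 MPa
Soderberg: 1/n_f = τ_a/S_se + τ_m/S_sy = 160.24/401 + 187.85/595 = 0.39961 + 0.31572 = 0.71533
n_f = 1/0.71533 = 1.398

1.40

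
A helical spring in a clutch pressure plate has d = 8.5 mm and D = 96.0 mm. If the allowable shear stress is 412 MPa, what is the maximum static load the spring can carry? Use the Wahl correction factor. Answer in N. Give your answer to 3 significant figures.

C = D/d = 96.0/8.5 = 11.2941
K_W = (4C−1)/(4C−4) + 0.615/C = 44.176/41.176 + 0.0545 = 1.1273
τ_max = K·8FD/(πd³) → F_max = τ_allow·πd³/(8DK)
F_max = 412·π·8.5³/(8·96.0·1.1273) = 7.9488e+05/865.77 = 918.12 N

918 N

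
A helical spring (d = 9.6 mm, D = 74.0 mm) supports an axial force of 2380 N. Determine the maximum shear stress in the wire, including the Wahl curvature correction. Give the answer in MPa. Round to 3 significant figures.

604 MPa

Spring index C = D/d = 74.0/9.6 = 7.7083
K_W = (4C−1)/(4C−4) + 0.615/C = 29.833/26.833 + 0.0798 = 1.1916
τ₀ = 8FD/(πd³) = 8·2380·74.0/(π·9.6³) = 1.40896e+06/2779.5 = 506.91 MPa
τ_max = K·τ₀ = 1.1916 × 506.91 = 604.03 MPa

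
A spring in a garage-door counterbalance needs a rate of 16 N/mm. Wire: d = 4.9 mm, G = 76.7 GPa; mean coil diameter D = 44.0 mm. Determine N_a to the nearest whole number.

N_a = Gd⁴/(8D³k) = (76.7×10³ × 4.9⁴)/(8 × 44.0³ × 16)
    = 4.4216e+07 / 1.09036e+07 = 4.055 → 4 coils

4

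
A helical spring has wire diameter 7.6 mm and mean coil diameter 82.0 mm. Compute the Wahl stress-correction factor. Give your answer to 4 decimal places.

1.1336

C = D/d = 82.0/7.6 = 10.7895
K_W = (4C−1)/(4C−4) + 0.615/C = 42.158/39.158 + 0.0570 = 1.1336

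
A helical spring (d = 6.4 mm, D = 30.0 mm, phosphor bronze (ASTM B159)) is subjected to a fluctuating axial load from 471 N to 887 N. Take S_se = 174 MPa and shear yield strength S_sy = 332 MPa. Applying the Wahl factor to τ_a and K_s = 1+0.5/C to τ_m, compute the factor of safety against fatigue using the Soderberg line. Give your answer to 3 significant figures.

0.889

C = D/d = 30.0/6.4 = 4.6875; K_W = (4C−1)/(4C−4)+0.615/C = 1.3346; K_s = 1+0.5/C = 1.1067
F_a = (F_max−F_min)/2 = 208 N; F_m = (F_max+F_min)/2 = 679 N
τ_a = K_W·8F_aD/(πd³) = 1.3346 × 60.616 = 80.897 MPa
τ_m = K_s·8F_mD/(πd³) = 1.1067 × 197.88 = 218.98 MPa
Soderberg: 1/n_f = τ_a/S_se + τ_m/S_sy = 80.897/174 + 218.98/332 = 0.46493 + 0.65958 = 1.1245
n_f = 1/1.1245 = 0.8893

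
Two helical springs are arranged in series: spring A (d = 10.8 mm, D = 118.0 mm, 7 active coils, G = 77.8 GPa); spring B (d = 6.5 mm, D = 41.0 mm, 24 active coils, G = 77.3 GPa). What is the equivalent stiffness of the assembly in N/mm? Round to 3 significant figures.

5.47 N/mm

k_A = Gd⁴/(8D³N_a) = (77.8×10³)(10.8⁴)/(8·118.0³·7) = 11.504 N/mm
k_B = Gd⁴/(8D³N_a) = (77.3×10³)(6.5⁴)/(8·41.0³·24) = 10.427 N/mm
Series: 1/k_eq = 1/11.504 + 1/10.427 = 0.18283; k_eq = 5.4696 N/mm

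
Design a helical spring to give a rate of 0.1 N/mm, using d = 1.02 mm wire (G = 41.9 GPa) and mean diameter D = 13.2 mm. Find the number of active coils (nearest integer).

N_a = Gd⁴/(8D³k) = (41.9×10³ × 1.02⁴)/(8 × 13.2³ × 0.1)
    = 45353.9 / 1839.97 = 24.65 → 25 coils

25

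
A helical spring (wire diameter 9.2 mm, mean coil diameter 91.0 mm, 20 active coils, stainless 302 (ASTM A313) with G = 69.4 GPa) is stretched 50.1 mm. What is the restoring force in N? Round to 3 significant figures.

k = Gd⁴/(8D³N_a) = (69.4×10³)(9.2⁴)/(8·91.0³·20) = 4.1235 N/mm
F = k·δ = 4.1235 × 50.1 = 206.59 N

207 N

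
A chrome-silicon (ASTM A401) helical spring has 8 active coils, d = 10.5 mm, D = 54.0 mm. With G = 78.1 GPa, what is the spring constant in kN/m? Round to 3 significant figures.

94.2 kN/m

k = Gd⁴/(8D³N_a) = (78.1×10³ × 10.5⁴) / (8 × 54.0³ × 8)
  = 9.4931e+08 / 1.00777e+07 = 94.199 N/mm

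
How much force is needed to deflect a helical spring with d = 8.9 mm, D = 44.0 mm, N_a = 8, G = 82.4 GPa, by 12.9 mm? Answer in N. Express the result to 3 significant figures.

k = Gd⁴/(8D³N_a) = (82.4×10³)(8.9⁴)/(8·44.0³·8) = 94.831 N/mm
F = k·δ = 94.831 × 12.9 = 1223.3 N

1220 N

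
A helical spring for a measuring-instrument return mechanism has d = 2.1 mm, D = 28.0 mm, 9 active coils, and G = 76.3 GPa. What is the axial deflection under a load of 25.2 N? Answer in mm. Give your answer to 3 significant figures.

k = Gd⁴/(8D³N_a) = (76.3×10³)(2.1⁴)/(8·28.0³·9) = 0.93885 N/mm
δ = F/k = 25.2 / 0.93885 = 26.841 mm

26.8 mm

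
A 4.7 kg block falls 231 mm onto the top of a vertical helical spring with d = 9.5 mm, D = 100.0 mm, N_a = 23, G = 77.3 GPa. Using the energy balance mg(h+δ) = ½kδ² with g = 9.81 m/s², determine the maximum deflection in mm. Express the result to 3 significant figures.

k = Gd⁴/(8D³N_a) = (77.3×10³)(9.5⁴)/(8·100.0³·23) = 3.4218 N/mm
W = mg = 4.7 × 9.81 = 46.107 N
½kδ² − Wδ − Wh = 0 → δ = (W + √(W² + 2kWh))/k
δ = (46.107 + √(2125.9 + 72889.5))/3.4218 = (46.107 + 273.89)/3.4218 = 93.517 mm

93.5 mm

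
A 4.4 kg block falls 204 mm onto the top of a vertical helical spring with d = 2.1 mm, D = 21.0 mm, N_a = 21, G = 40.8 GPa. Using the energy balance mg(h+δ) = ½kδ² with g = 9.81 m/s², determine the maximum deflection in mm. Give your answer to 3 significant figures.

289 mm

k = Gd⁴/(8D³N_a) = (40.8×10³)(2.1⁴)/(8·21.0³·21) = 0.51 N/mm
W = mg = 4.4 × 9.81 = 43.164 N
½kδ² − Wδ − Wh = 0 → δ = (W + √(W² + 2kWh))/k
δ = (43.164 + √(1863.1 + 8981.57))/0.51 = (43.164 + 104.14)/0.51 = 288.83 mm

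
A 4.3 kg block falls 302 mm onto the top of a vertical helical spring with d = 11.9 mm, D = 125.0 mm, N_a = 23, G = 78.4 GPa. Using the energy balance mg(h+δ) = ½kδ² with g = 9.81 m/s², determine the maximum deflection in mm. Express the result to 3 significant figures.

86.6 mm

k = Gd⁴/(8D³N_a) = (78.4×10³)(11.9⁴)/(8·125.0³·23) = 4.3748 N/mm
W = mg = 4.3 × 9.81 = 42.183 N
½kδ² − Wδ − Wh = 0 → δ = (W + √(W² + 2kWh))/k
δ = (42.183 + √(1779.4 + 111463))/4.3748 = (42.183 + 336.51)/4.3748 = 86.564 mm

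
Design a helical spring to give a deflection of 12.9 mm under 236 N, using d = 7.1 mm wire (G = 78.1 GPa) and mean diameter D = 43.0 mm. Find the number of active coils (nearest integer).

17

Required rate k = F/δ = 236/12.9 = 18.295 N/mm
N_a = Gd⁴/(8D³k) = (78.1×10³ × 7.1⁴)/(8 × 43.0³ × 18.295)
    = 1.98465e+08 / 1.16364e+07 = 17.06 → 17 coils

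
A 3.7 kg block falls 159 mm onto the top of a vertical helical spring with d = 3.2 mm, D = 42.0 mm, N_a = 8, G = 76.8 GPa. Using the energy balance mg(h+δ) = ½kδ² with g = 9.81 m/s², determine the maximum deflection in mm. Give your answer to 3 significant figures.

107 mm

k = Gd⁴/(8D³N_a) = (76.8×10³)(3.2⁴)/(8·42.0³·8) = 1.6984 N/mm
W = mg = 3.7 × 9.81 = 36.297 N
½kδ² − Wδ − Wh = 0 → δ = (W + √(W² + 2kWh))/k
δ = (36.297 + √(1317.5 + 19603.4))/1.6984 = (36.297 + 144.64)/1.6984 = 106.54 mm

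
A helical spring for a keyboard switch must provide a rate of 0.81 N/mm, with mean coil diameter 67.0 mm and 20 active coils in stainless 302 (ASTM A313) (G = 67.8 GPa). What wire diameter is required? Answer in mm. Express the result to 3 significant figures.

4.90 mm

d = (8D³N_a·k / G)^(1/4) = (8·67.0³·20·0.81 / (67.8×10³))^0.25
  = (574.91)^0.25 = 4.8967 mm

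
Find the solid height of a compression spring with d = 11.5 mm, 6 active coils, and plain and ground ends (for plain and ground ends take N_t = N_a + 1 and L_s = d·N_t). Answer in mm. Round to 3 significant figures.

plain and ground ends: N_t = N_a + 1 = 6 + 1 = 7
L_s = d·N_t = 11.5 × 7 = 80.5 mm

80.5 mm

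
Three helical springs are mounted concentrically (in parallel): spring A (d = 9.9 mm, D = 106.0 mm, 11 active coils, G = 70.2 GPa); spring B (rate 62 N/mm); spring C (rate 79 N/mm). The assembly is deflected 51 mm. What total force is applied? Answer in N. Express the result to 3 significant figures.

7520 N

k_A = Gd⁴/(8D³N_a) = (70.2×10³)(9.9⁴)/(8·106.0³·11) = 6.4339 N/mm
Parallel: k_eq = 6.4339 + 62 + 79 = 147.43 N/mm
F = k_eq·δ = 147.43·51 = 7519.1 N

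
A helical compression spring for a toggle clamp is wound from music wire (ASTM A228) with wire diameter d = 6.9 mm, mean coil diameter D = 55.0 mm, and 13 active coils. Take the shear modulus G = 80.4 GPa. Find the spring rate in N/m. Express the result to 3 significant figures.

k = Gd⁴/(8D³N_a) = (80.4×10³ × 6.9⁴) / (8 × 55.0³ × 13)
  = 1.82244e+08 / 1.7303e+07 = 10.532 N/mm = 10532 N/m

10500 N/m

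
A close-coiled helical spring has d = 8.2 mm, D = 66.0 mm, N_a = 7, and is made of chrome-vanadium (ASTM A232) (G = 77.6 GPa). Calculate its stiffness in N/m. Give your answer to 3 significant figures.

21800 N/m

k = Gd⁴/(8D³N_a) = (77.6×10³ × 8.2⁴) / (8 × 66.0³ × 7)
  = 3.50846e+08 / 1.60998e+07 = 21.792 N/mm = 21792 N/m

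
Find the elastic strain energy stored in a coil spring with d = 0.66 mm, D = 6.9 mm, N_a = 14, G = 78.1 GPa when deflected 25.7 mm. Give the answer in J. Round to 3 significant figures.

k = Gd⁴/(8D³N_a) = (78.1×10³)(0.66⁴)/(8·6.9³·14) = 0.40277 N/mm
U = ½kδ² = 0.5 × 0.40277 × 25.7² = 133.01 N·mm = 0.13301 J

0.133 J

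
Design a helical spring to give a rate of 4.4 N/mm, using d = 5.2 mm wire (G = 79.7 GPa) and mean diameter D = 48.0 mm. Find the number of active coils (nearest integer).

15

N_a = Gd⁴/(8D³k) = (79.7×10³ × 5.2⁴)/(8 × 48.0³ × 4.4)
    = 5.82736e+07 / 3.89284e+06 = 14.97 → 15 coils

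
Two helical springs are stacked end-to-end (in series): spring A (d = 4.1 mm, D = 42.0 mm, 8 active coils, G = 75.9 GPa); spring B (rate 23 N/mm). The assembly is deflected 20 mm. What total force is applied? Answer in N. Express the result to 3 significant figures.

75.6 N

k_A = Gd⁴/(8D³N_a) = (75.9×10³)(4.1⁴)/(8·42.0³·8) = 4.5232 N/mm
Series: 1/k_eq = 1/4.5232 + 1/23 = 0.26456; k_eq = 3.7799 N/mm
F = k_eq·δ = 3.7799·20 = 75.598 N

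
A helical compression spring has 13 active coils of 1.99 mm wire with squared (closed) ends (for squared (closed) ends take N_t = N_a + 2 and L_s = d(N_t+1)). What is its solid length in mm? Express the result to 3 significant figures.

squared (closed) ends: N_t = N_a + 2 = 13 + 2 = 15
L_s = d·(N_t+1) = 1.99 × 16 = 31.84 mm

31.8 mm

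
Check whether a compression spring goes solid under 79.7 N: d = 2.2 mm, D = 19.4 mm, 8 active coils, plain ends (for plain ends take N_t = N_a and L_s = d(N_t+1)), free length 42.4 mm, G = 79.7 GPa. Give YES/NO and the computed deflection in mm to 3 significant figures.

NO, δ = 19.9 mm

k = Gd⁴/(8D³N_a) = (79.7×10³)(2.2⁴)/(8·19.4³·8) = 3.9954 N/mm
N_t = 8; L_s = 2.2·9 = 19.8 mm; δ_solid = L₀ − L_s = 42.4 − 19.8 = 22.6 mm
δ = F/k = 79.7/3.9954 = 19.948 mm
δ < δ_solid → spring does not go solid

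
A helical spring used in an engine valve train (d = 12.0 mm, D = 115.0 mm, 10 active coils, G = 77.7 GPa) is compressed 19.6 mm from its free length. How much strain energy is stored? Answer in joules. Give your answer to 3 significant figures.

2.54 J

k = Gd⁴/(8D³N_a) = (77.7×10³)(12.0⁴)/(8·115.0³·10) = 13.242 N/mm
U = ½kδ² = 0.5 × 13.242 × 19.6² = 2543.6 N·mm = 2.5436 J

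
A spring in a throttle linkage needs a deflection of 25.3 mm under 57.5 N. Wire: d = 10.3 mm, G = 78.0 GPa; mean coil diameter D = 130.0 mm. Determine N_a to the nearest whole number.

22

Required rate k = F/δ = 57.5/25.3 = 2.2727 N/mm
N_a = Gd⁴/(8D³k) = (78.0×10³ × 10.3⁴)/(8 × 130.0³ × 2.2727)
    = 8.77897e+08 / 3.99455e+07 = 21.98 → 22 coils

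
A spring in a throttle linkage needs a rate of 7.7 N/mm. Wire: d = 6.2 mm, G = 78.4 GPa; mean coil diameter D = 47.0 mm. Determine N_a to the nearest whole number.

18

N_a = Gd⁴/(8D³k) = (78.4×10³ × 6.2⁴)/(8 × 47.0³ × 7.7)
    = 1.15846e+08 / 6.3955e+06 = 18.11 → 18 coils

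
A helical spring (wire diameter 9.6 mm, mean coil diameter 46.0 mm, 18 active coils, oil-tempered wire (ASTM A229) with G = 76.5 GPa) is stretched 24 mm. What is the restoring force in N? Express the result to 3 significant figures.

k = Gd⁴/(8D³N_a) = (76.5×10³)(9.6⁴)/(8·46.0³·18) = 46.356 N/mm
F = k·δ = 46.356 × 24 = 1112.6 N

1110 N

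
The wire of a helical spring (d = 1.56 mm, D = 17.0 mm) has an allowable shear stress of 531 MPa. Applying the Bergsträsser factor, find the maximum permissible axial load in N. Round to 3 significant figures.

C = D/d = 17.0/1.56 = 10.8974
K_B = (4C+2)/(4C−3) = 45.590/40.590 = 1.1232
τ_max = K·8FD/(πd³) → F_max = τ_allow·πd³/(8DK)
F_max = 531·π·1.56³/(8·17.0·1.1232) = 6333.1/152.75 = 41.46 N

41.5 N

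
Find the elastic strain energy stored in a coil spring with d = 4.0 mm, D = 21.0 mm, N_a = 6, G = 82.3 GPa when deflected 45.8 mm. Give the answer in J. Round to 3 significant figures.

k = Gd⁴/(8D³N_a) = (82.3×10³)(4.0⁴)/(8·21.0³·6) = 47.396 N/mm
U = ½kδ² = 0.5 × 47.396 × 45.8² = 49710 N·mm = 49.71 J

49.7 J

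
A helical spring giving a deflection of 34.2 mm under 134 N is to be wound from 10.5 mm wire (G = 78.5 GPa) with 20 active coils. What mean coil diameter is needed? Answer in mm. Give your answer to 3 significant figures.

115 mm

Required rate k = F/δ = 134/34.2 = 3.9181 N/mm
D = (Gd⁴/(8N_a·k))^(1/3) = (78.5×10³·10.5⁴/(8·20·3.9181))^(1/3)
  = (1.52205e+06)^(1/3) = 115.0295 mm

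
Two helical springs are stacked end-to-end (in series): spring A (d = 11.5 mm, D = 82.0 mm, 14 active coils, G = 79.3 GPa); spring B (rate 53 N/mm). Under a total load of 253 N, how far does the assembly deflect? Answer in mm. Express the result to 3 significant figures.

16.0 mm

k_A = Gd⁴/(8D³N_a) = (79.3×10³)(11.5⁴)/(8·82.0³·14) = 22.46 N/mm
Series: 1/k_eq = 1/22.46 + 1/53 = 0.063392; k_eq = 15.775 N/mm
δ = F/k_eq = 253/15.775 = 16.038 mm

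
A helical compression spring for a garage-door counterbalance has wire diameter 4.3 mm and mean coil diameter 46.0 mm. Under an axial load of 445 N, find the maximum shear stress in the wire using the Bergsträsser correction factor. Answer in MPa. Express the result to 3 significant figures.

Spring index C = D/d = 46.0/4.3 = 10.6977
K_B = (4C+2)/(4C−3) = 44.791/39.791 = 1.1257
τ₀ = 8FD/(πd³) = 8·445·46.0/(π·4.3³) = 163760/249.78 = 655.62 MPa
τ_max = K·τ₀ = 1.1257 × 655.62 = 738 MPa

738 MPa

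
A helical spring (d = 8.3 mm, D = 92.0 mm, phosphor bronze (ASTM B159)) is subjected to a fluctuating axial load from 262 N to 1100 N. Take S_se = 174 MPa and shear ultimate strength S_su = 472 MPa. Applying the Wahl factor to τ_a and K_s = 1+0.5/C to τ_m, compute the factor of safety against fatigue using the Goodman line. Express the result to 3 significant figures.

0.577

C = D/d = 92.0/8.3 = 11.0843; K_W = (4C−1)/(4C−4)+0.615/C = 1.1299; K_s = 1+0.5/C = 1.0451
F_a = (F_max−F_min)/2 = 419 N; F_m = (F_max+F_min)/2 = 681 N
τ_a = K_W·8F_aD/(πd³) = 1.1299 × 171.68 = 193.97 MPa
τ_m = K_s·8F_mD/(πd³) = 1.0451 × 279.02 = 291.61 MPa
Goodman: 1/n_f = τ_a/S_se + τ_m/S_su = 193.97/174 + 291.61/472 = 1.11476 + 0.61782 = 1.7326
n_f = 1/1.7326 = 0.5772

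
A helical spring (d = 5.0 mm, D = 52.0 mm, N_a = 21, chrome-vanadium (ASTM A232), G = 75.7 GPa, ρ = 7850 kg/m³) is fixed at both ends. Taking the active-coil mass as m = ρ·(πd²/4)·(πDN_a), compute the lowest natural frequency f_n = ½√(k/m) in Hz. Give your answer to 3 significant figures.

30.8 Hz

k = Gd⁴/(8D³N_a) = (75.7×10³)(5.0⁴)/(8·52.0³·21) = 2.0029 N/mm = 2002.9 N/m
Wire length L = πDN_a = π·52.0·21 = 3430.6 mm
m = ρ·(πd²/4)·L = 7850 × 19.635×10⁻⁶ m² × 3.4306 m = 0.52878 kg
f_n = ½√(k/m) = 0.5·√(2002.9/0.52878) = 0.5·√(3787.8) = 30.772 Hz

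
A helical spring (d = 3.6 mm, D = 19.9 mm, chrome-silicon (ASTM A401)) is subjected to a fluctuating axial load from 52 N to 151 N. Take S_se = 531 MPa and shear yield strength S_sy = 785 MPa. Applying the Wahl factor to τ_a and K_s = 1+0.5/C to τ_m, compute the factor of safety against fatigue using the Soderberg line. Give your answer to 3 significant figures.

3.54

C = D/d = 19.9/3.6 = 5.5278; K_W = (4C−1)/(4C−4)+0.615/C = 1.2769; K_s = 1+0.5/C = 1.0905
F_a = (F_max−F_min)/2 = 49.5 N; F_m = (F_max+F_min)/2 = 101.5 N
τ_a = K_W·8F_aD/(πd³) = 1.2769 × 53.764 = 68.651 MPa
τ_m = K_s·8F_mD/(πd³) = 1.0905 × 110.24 = 120.21 MPa
Soderberg: 1/n_f = τ_a/S_se + τ_m/S_sy = 68.651/531 + 120.21/785 = 0.12929 + 0.15314 = 0.28243
n_f = 1/0.28243 = 3.541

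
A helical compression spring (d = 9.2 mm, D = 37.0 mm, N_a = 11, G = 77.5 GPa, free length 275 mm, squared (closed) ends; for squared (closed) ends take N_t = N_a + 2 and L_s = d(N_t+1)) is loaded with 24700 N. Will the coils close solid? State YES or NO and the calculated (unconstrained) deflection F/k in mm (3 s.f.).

k = Gd⁴/(8D³N_a) = (77.5×10³)(9.2⁴)/(8·37.0³·11) = 124.56 N/mm
N_t = 13; L_s = 9.2·14 = 128.8 mm; δ_solid = L₀ − L_s = 275 − 128.8 = 146.2 mm
δ = F/k = 24700/124.56 = 198.3 mm
δ ≥ δ_solid → spring goes solid

YES, δ = 198 mm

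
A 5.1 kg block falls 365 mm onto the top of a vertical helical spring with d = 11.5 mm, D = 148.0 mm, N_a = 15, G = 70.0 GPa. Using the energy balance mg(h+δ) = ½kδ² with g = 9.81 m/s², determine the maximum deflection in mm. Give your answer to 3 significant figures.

k = Gd⁴/(8D³N_a) = (70.0×10³)(11.5⁴)/(8·148.0³·15) = 3.1472 N/mm
W = mg = 5.1 × 9.81 = 50.031 N
½kδ² − Wδ − Wh = 0 → δ = (W + √(W² + 2kWh))/k
δ = (50.031 + √(2503.1 + 114944))/3.1472 = (50.031 + 342.71)/3.1472 = 124.79 mm

125 mm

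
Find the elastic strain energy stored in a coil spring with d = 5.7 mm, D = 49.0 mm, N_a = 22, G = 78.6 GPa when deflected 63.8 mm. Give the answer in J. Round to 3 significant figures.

8.16 J

k = Gd⁴/(8D³N_a) = (78.6×10³)(5.7⁴)/(8·49.0³·22) = 4.007 N/mm
U = ½kδ² = 0.5 × 4.007 × 63.8² = 8155.2 N·mm = 8.1552 J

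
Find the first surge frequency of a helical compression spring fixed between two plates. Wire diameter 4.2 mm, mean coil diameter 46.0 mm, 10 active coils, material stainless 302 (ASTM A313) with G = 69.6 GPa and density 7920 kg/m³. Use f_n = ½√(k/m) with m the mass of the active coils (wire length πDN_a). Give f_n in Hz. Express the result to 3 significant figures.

66.2 Hz

k = Gd⁴/(8D³N_a) = (69.6×10³)(4.2⁴)/(8·46.0³·10) = 2.7813 N/mm = 2781.3 N/m
Wire length L = πDN_a = π·46.0·10 = 1445.1 mm
m = ρ·(πd²/4)·L = 7920 × 13.854×10⁻⁶ m² × 1.4451 m = 0.15857 kg
f_n = ½√(k/m) = 0.5·√(2781.3/0.15857) = 0.5·√(17540) = 66.219 Hz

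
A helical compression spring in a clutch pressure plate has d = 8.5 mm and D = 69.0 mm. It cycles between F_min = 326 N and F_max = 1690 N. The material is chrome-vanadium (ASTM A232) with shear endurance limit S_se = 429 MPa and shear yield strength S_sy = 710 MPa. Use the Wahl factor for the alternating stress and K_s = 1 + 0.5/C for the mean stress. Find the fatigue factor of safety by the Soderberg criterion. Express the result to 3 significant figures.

C = D/d = 69.0/8.5 = 8.1176; K_W = (4C−1)/(4C−4)+0.615/C = 1.1811; K_s = 1+0.5/C = 1.0616
F_a = (F_max−F_min)/2 = 682 N; F_m = (F_max+F_min)/2 = 1008 N
τ_a = K_W·8F_aD/(πd³) = 1.1811 × 195.13 = 230.47 MPa
τ_m = K_s·8F_mD/(πd³) = 1.0616 × 288.4 = 306.16 MPa
Soderberg: 1/n_f = τ_a/S_se + τ_m/S_sy = 230.47/429 + 306.16/710 = 0.53723 + 0.43121 = 0.96844
n_f = 1/0.96844 = 1.033

1.03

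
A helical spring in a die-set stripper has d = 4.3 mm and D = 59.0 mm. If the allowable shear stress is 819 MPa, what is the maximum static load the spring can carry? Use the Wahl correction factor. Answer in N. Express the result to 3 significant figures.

393 N

C = D/d = 59.0/4.3 = 13.7209
K_W = (4C−1)/(4C−4) + 0.615/C = 53.884/50.884 + 0.0448 = 1.1038
τ_max = K·8FD/(πd³) → F_max = τ_allow·πd³/(8DK)
F_max = 819·π·4.3³/(8·59.0·1.1038) = 2.0457e+05/520.98 = 392.66 N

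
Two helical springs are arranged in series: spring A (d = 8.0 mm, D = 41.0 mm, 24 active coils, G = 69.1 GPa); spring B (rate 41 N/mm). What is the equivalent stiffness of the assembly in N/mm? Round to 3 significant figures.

14.1 N/mm

k_A = Gd⁴/(8D³N_a) = (69.1×10³)(8.0⁴)/(8·41.0³·24) = 21.389 N/mm
Series: 1/k_eq = 1/21.389 + 1/41 = 0.071144; k_eq = 14.056 N/mm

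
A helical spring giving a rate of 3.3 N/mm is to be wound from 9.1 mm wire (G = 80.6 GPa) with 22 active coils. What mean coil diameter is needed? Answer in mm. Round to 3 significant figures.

D = (Gd⁴/(8N_a·k))^(1/3) = (80.6×10³·9.1⁴/(8·22·3.3))^(1/3)
  = (951643)^(1/3) = 98.3614 mm

98.4 mm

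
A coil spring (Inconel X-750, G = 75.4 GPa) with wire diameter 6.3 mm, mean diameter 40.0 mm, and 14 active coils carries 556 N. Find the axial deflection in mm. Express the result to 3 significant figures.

33.6 mm

k = Gd⁴/(8D³N_a) = (75.4×10³)(6.3⁴)/(8·40.0³·14) = 16.57 N/mm
δ = F/k = 556 / 16.57 = 33.554 mm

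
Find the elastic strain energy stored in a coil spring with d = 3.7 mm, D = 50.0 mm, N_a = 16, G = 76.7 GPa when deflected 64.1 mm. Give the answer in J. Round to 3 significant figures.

k = Gd⁴/(8D³N_a) = (76.7×10³)(3.7⁴)/(8·50.0³·16) = 0.89843 N/mm
U = ½kδ² = 0.5 × 0.89843 × 64.1² = 1845.7 N·mm = 1.8457 J

1.85 J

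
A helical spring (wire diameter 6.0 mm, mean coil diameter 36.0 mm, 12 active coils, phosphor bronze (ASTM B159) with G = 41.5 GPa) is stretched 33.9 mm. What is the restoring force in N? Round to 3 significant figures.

407 N

k = Gd⁴/(8D³N_a) = (41.5×10³)(6.0⁴)/(8·36.0³·12) = 12.008 N/mm
F = k·δ = 12.008 × 33.9 = 407.07 N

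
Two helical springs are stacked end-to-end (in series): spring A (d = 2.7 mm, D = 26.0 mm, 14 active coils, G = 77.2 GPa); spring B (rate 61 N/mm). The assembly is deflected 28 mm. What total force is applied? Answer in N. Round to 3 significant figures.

56.4 N

k_A = Gd⁴/(8D³N_a) = (77.2×10³)(2.7⁴)/(8·26.0³·14) = 2.0842 N/mm
Series: 1/k_eq = 1/2.0842 + 1/61 = 0.4962; k_eq = 2.0153 N/mm
F = k_eq·δ = 2.0153·28 = 56.429 N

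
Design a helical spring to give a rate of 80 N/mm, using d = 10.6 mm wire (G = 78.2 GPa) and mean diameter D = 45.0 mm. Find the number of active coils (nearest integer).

N_a = Gd⁴/(8D³k) = (78.2×10³ × 10.6⁴)/(8 × 45.0³ × 80)
    = 9.87257e+08 / 5.832e+07 = 16.93 → 17 coils

17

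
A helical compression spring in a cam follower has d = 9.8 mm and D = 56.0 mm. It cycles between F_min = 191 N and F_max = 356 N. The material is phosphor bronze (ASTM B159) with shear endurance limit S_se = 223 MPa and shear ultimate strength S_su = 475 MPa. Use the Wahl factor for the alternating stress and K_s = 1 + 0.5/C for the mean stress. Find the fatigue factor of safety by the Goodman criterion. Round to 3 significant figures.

6.03

C = D/d = 56.0/9.8 = 5.7143; K_W = (4C−1)/(4C−4)+0.615/C = 1.2667; K_s = 1+0.5/C = 1.0875
F_a = (F_max−F_min)/2 = 82.5 N; F_m = (F_max+F_min)/2 = 273.5 N
τ_a = K_W·8F_aD/(πd³) = 1.2667 × 12.5 = 15.834 MPa
τ_m = K_s·8F_mD/(πd³) = 1.0875 × 41.439 = 45.065 MPa
Goodman: 1/n_f = τ_a/S_se + τ_m/S_su = 15.834/223 + 45.065/475 = 0.07100 + 0.09487 = 0.16588
n_f = 1/0.16588 = 6.029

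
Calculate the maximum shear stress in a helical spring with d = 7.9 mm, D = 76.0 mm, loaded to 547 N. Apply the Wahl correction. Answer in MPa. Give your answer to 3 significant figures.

247 MPa

Spring index C = D/d = 76.0/7.9 = 9.6203
K_W = (4C−1)/(4C−4) + 0.615/C = 37.481/34.481 + 0.0639 = 1.1509
τ₀ = 8FD/(πd³) = 8·547·76.0/(π·7.9³) = 332576/1548.9 = 214.71 MPa
τ_max = K·τ₀ = 1.1509 × 214.71 = 247.12 MPa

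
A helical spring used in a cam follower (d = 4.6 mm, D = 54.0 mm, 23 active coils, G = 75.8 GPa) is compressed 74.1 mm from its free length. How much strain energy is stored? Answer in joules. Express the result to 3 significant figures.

k = Gd⁴/(8D³N_a) = (75.8×10³)(4.6⁴)/(8·54.0³·23) = 1.1714 N/mm
U = ½kδ² = 0.5 × 1.1714 × 74.1² = 3215.9 N·mm = 3.2159 J

3.22 J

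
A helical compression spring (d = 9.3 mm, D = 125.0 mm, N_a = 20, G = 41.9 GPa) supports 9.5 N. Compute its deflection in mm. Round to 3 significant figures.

9.47 mm

k = Gd⁴/(8D³N_a) = (41.9×10³)(9.3⁴)/(8·125.0³·20) = 1.003 N/mm
δ = F/k = 9.5 / 1.003 = 9.4717 mm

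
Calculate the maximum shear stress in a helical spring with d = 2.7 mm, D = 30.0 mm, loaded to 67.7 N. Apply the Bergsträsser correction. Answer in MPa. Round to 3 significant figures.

Spring index C = D/d = 30.0/2.7 = 11.1111
K_B = (4C+2)/(4C−3) = 46.444/41.444 = 1.1206
τ₀ = 8FD/(πd³) = 8·67.7·30.0/(π·2.7³) = 16248/61.836 = 262.76 MPa
τ_max = K·τ₀ = 1.1206 × 262.76 = 294.46 MPa

294 MPa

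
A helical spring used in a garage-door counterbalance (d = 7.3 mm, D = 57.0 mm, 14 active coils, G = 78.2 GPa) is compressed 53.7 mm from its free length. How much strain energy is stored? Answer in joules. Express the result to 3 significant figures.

k = Gd⁴/(8D³N_a) = (78.2×10³)(7.3⁴)/(8·57.0³·14) = 10.707 N/mm
U = ½kδ² = 0.5 × 10.707 × 53.7² = 15437 N·mm = 15.437 J

15.4 J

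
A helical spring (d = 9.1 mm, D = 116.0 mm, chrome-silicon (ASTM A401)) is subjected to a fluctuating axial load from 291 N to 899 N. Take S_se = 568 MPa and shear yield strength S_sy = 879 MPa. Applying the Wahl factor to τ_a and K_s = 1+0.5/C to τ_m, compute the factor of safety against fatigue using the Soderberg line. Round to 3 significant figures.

C = D/d = 116.0/9.1 = 12.7473; K_W = (4C−1)/(4C−4)+0.615/C = 1.1121; K_s = 1+0.5/C = 1.0392
F_a = (F_max−F_min)/2 = 304 N; F_m = (F_max+F_min)/2 = 595 N
τ_a = K_W·8F_aD/(πd³) = 1.1121 × 119.16 = 132.52 MPa
τ_m = K_s·8F_mD/(πd³) = 1.0392 × 233.23 = 242.38 MPa
Soderberg: 1/n_f = τ_a/S_se + τ_m/S_sy = 132.52/568 + 242.38/879 = 0.23331 + 0.27575 = 0.50906
n_f = 1/0.50906 = 1.964

1.96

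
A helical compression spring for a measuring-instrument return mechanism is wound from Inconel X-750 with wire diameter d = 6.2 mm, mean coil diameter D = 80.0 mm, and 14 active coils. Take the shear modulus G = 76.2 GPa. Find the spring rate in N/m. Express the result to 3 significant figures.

k = Gd⁴/(8D³N_a) = (76.2×10³ × 6.2⁴) / (8 × 80.0³ × 14)
  = 1.12596e+08 / 5.7344e+07 = 1.9635 N/mm = 1963.5 N/m

1960 N/m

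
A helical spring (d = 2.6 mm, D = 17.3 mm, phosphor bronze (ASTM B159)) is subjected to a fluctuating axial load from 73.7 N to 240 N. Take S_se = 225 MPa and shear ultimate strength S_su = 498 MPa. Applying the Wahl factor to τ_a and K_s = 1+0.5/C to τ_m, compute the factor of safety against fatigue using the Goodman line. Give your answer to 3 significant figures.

C = D/d = 17.3/2.6 = 6.6538; K_W = (4C−1)/(4C−4)+0.615/C = 1.2251; K_s = 1+0.5/C = 1.0751
F_a = (F_max−F_min)/2 = 83.15 N; F_m = (F_max+F_min)/2 = 156.85 N
τ_a = K_W·8F_aD/(πd³) = 1.2251 × 208.41 = 255.32 MPa
τ_m = K_s·8F_mD/(πd³) = 1.0751 × 393.14 = 422.69 MPa
Goodman: 1/n_f = τ_a/S_se + τ_m/S_su = 255.32/225 + 422.69/498 = 1.13478 + 0.84877 = 1.9835
n_f = 1/1.9835 = 0.5041

0.504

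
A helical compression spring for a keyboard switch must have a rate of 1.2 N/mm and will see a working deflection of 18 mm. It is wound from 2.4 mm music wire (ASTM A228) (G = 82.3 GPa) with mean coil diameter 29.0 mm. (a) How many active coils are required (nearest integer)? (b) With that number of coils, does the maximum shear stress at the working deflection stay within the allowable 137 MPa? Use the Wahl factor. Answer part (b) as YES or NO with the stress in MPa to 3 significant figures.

N_a = Gd⁴/(8D³k) = (82.3×10³)(2.4⁴)/(8·29.0³·1.2) = 11.66 → N_a = 12
Actual rate k = Gd⁴/(8D³·12) = 1.1662 N/mm
Working load F = kδ = 1.1662·18 = 20.992 N
C = 29.0/2.4 = 12.0833; K_W = (4C−1)/(4C−4)+0.615/C = 1.1186
τ_max = K_W·8FD/(πd³) = 1.1186·112.14 = 125.43 MPa
τ_max ≤ 137 MPa → acceptable

(a) 12 coils; (b) YES, τ_max = 125 MPa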